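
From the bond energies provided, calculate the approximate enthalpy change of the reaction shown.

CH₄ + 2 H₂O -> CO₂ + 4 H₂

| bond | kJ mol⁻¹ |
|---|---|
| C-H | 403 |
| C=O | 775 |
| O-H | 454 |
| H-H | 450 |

Bonds broken (reactants):
  C-H: 4 × 403 = 1612
  O-H: 4 × 454 = 1816
  Σ(broken) = 3428 kJ
Bonds formed (products):
  C=O: 2 × 775 = 1550
  H-H: 4 × 450 = 1800
  Σ(formed) = 3350 kJ
ΔH = Σ(broken) − Σ(formed) = 3428 − 3350 = +78 kJ

ΔH ≈ +78 kJ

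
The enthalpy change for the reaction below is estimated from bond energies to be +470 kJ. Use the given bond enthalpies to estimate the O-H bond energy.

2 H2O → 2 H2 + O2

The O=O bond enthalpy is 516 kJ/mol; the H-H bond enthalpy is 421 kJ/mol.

Let D be the O-H bond energy.
Σ(broken) = 4×D = 4D
Σ(formed) = 2×421 + 1×516 = 1358
ΔH = Σ(broken) − Σ(formed) = (4D) − (1358) = −1358 + 4D
Setting this equal to +470 kJ gives 4D = 1828, so D = 457 kJ/mol.

D(O-H) ≈ 457 kJ/mol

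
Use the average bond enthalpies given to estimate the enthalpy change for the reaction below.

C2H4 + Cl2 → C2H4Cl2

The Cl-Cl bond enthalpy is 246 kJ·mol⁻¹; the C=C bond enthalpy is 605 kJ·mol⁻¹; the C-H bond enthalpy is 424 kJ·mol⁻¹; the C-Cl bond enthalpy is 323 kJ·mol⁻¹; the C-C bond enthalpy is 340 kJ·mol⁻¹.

Bonds broken (reactants):
  C-H: 4 × 424 = 1696
  C=C: 1 × 605 = 605
  Cl-Cl: 1 × 246 = 246
  Σ(broken) = 2547 kJ
Bonds formed (products):
  C-C: 1 × 340 = 340
  C-Cl: 2 × 323 = 646
  C-H: 4 × 424 = 1696
  Σ(formed) = 2682 kJ
ΔH = Σ(broken) − Σ(formed) = 2547 − 2682 = −135 kJ

ΔH ≈ −135 kJ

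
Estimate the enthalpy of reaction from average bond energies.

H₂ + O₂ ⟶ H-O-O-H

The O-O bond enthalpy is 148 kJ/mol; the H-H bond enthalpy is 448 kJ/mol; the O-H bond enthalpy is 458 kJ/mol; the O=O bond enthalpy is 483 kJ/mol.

Bonds broken (reactants):
  H-H: 1 × 448 = 448
  O=O: 1 × 483 = 483
  Σ(broken) = 931 kJ
Bonds formed (products):
  O-H: 2 × 458 = 916
  O-O: 1 × 148 = 148
  Σ(formed) = 1064 kJ
ΔH = Σ(broken) − Σ(formed) = 931 − 1064 = −133 kJ

ΔH ≈ −133 kJ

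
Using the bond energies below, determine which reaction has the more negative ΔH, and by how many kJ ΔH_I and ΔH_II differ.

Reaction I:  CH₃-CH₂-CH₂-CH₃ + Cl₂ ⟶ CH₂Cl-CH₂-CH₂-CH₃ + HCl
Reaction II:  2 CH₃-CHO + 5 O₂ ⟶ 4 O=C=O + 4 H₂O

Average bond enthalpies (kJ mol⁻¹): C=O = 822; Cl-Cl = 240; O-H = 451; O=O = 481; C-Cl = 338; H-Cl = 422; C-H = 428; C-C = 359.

Reaction I:
  Bonds broken (reactants):
    C-C: 3 × 359 = 1077
    C-H: 10 × 428 = 4280
    Cl-Cl: 1 × 240 = 240
    Σ(broken) = 5597 kJ
  Bonds formed (products):
    C-C: 3 × 359 = 1077
    C-Cl: 1 × 338 = 338
    C-H: 9 × 428 = 3852
    H-Cl: 1 × 422 = 422
    Σ(formed) = 5689 kJ
  ΔH_I = 5597 − 5689 = −92 kJ
Reaction II:
  Bonds broken (reactants):
    C-C: 2 × 359 = 718
    C-H: 8 × 428 = 3424
    C=O: 2 × 822 = 1644
    O=O: 5 × 481 = 2405
    Σ(broken) = 8191 kJ
  Bonds formed (products):
    C=O: 8 × 822 = 6576
    O-H: 8 × 451 = 3608
    Σ(formed) = 10184 kJ
  ΔH_II = 8191 − 10184 = −1993 kJ
ΔH_I − ΔH_II = +1901 kJ, so reaction II has the more negative ΔH; |ΔH_I − ΔH_II| = 1901 kJ.

Reaction II, by 1901 kJ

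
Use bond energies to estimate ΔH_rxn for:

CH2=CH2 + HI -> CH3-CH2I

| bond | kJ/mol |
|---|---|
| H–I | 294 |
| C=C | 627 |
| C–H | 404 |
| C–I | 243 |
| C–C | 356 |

Bonds broken (reactants):
  C–H: 4 × 404 = 1616
  C=C: 1 × 627 = 627
  H–I: 1 × 294 = 294
  Σ(broken) = 2537 kJ
Bonds formed (products):
  C–C: 1 × 356 = 356
  C–H: 5 × 404 = 2020
  C–I: 1 × 243 = 243
  Σ(formed) = 2619 kJ
ΔH = Σ(broken) − Σ(formed) = 2537 − 2619 = −82 kJ

ΔH ≈ −82 kJ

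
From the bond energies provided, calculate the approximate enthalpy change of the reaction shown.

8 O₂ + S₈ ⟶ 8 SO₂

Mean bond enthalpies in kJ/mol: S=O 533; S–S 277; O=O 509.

ΔH ≈ −2240 kJ

Bonds broken (reactants):
  O=O: 8 × 509 = 4072
  S–S: 8 × 277 = 2216
  Σ(broken) = 6288 kJ
Bonds formed (products):
  S=O: 16 × 533 = 8528
  Σ(formed) = 8528 kJ
ΔH = Σ(broken) − Σ(formed) = 6288 − 8528 = −2240 kJ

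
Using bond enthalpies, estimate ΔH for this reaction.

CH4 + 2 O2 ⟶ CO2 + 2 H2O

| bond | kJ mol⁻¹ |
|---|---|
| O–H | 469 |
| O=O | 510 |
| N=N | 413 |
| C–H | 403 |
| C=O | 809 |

Bonds broken (reactants):
  C–H: 4 × 403 = 1612
  O=O: 2 × 510 = 1020
  Σ(broken) = 2632 kJ
Bonds formed (products):
  C=O: 2 × 809 = 1618
  O–H: 4 × 469 = 1876
  Σ(formed) = 3494 kJ
ΔH = Σ(broken) − Σ(formed) = 2632 − 3494 = −862 kJ

ΔH ≈ −862 kJ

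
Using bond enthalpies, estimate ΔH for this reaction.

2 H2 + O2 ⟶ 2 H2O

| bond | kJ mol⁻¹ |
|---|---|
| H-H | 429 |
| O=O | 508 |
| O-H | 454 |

Bonds broken (reactants):
  H-H: 2 × 429 = 858
  O=O: 1 × 508 = 508
  Σ(broken) = 1366 kJ
Bonds formed (products):
  O-H: 4 × 454 = 1816
  Σ(formed) = 1816 kJ
ΔH = Σ(broken) − Σ(formed) = 1366 − 1816 = −450 kJ

ΔH ≈ −450 kJ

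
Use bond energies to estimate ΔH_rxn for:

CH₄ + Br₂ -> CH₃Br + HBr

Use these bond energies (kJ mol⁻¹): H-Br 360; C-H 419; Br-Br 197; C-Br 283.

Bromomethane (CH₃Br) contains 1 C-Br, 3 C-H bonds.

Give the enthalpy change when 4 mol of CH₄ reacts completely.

ΔH = −108 kJ

Bonds broken (reactants):
  Br-Br: 1 × 197 = 197
  C-H: 4 × 419 = 1676
  Σ(broken) = 1873 kJ
Bonds formed (products):
  C-Br: 1 × 283 = 283
  C-H: 3 × 419 = 1257
  H-Br: 1 × 360 = 360
  Σ(formed) = 1900 kJ
ΔH = Σ(broken) − Σ(formed) = 1873 − 1900 = −27 kJ
For 4× the reaction as written: 4 × (−27) = −108 kJ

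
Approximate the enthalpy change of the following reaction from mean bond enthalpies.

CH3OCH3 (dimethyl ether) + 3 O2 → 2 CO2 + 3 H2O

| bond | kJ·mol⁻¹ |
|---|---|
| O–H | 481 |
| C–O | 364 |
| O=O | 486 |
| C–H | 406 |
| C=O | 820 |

ΔH ≈ −1544 kJ

Bonds broken (reactants):
  C–H: 6 × 406 = 2436
  C–O: 2 × 364 = 728
  O=O: 3 × 486 = 1458
  Σ(broken) = 4622 kJ
Bonds formed (products):
  C=O: 4 × 820 = 3280
  O–H: 6 × 481 = 2886
  Σ(formed) = 6166 kJ
ΔH = Σ(broken) − Σ(formed) = 4622 − 6166 = −1544 kJ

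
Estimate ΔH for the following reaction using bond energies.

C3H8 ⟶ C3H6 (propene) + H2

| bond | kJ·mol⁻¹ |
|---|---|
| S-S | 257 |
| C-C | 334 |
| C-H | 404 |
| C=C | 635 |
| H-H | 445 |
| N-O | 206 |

ΔH ≈ +62 kJ

Bonds broken (reactants):
  C-C: 2 × 334 = 668
  C-H: 8 × 404 = 3232
  Σ(broken) = 3900 kJ
Bonds formed (products):
  C-C: 1 × 334 = 334
  C-H: 6 × 404 = 2424
  C=C: 1 × 635 = 635
  H-H: 1 × 445 = 445
  Σ(formed) = 3838 kJ
ΔH = Σ(broken) − Σ(formed) = 3900 − 3838 = +62 kJ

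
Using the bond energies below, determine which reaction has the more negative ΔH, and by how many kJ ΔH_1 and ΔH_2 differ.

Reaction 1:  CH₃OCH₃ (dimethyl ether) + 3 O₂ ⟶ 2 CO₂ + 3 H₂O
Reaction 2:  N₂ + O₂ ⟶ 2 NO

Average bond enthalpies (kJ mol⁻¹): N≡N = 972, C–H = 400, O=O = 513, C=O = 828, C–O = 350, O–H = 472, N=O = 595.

Reaction 1, by 1800 kJ

Reaction 1:
  Bonds broken (reactants):
    C–H: 6 × 400 = 2400
    C–O: 2 × 350 = 700
    O=O: 3 × 513 = 1539
    Σ(broken) = 4639 kJ
  Bonds formed (products):
    C=O: 4 × 828 = 3312
    O–H: 6 × 472 = 2832
    Σ(formed) = 6144 kJ
  ΔH_1 = 4639 − 6144 = −1505 kJ
Reaction 2:
  Bonds broken (reactants):
    N≡N: 1 × 972 = 972
    O=O: 1 × 513 = 513
    Σ(broken) = 1485 kJ
  Bonds formed (products):
    N=O: 2 × 595 = 1190
    Σ(formed) = 1190 kJ
  ΔH_2 = 1485 − 1190 = +295 kJ
ΔH_1 − ΔH_2 = −1800 kJ, so reaction 1 has the more negative ΔH; |ΔH_1 − ΔH_2| = 1800 kJ.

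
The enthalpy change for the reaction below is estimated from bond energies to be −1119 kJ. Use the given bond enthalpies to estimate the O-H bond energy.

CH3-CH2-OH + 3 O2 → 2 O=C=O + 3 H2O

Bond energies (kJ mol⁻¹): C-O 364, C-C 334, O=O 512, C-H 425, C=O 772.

D(O-H) ≈ 478 kJ/mol

Let D be the O-H bond energy.
Σ(broken) = 1×334 + 5×425 + 1×364 + 1×D + 3×512 = 4359 + D
Σ(formed) = 4×772 + 6×D = 3088 + 6D
ΔH = Σ(broken) − Σ(formed) = (4359 + D) − (3088 + 6D) = +1271 − 5D
Setting this equal to −1119 kJ gives 5D = 2390, so D = 478 kJ/mol.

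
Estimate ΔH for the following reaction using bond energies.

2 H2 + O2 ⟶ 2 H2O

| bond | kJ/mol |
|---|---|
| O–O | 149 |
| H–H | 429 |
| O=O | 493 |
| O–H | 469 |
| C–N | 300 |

Bonds broken (reactants):
  H–H: 2 × 429 = 858
  O=O: 1 × 493 = 493
  Σ(broken) = 1351 kJ
Bonds formed (products):
  O–H: 4 × 469 = 1876
  Σ(formed) = 1876 kJ
ΔH = Σ(broken) − Σ(formed) = 1351 − 1876 = −525 kJ

ΔH ≈ −525 kJ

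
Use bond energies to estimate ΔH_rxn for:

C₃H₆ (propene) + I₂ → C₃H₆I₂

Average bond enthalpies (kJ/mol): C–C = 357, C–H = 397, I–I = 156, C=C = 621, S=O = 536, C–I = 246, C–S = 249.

Bonds broken (reactants):
  C–C: 1 × 357 = 357
  C–H: 6 × 397 = 2382
  C=C: 1 × 621 = 621
  I–I: 1 × 156 = 156
  Σ(broken) = 3516 kJ
Bonds formed (products):
  C–C: 2 × 357 = 714
  C–H: 6 × 397 = 2382
  C–I: 2 × 246 = 492
  Σ(formed) = 3588 kJ
ΔH = Σ(broken) − Σ(formed) = 3516 − 3588 = −72 kJ

ΔH ≈ −72 kJ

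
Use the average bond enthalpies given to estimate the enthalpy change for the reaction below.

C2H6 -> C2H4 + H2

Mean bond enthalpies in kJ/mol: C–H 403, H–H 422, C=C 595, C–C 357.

Bonds broken (reactants):
  C–C: 1 × 357 = 357
  C–H: 6 × 403 = 2418
  Σ(broken) = 2775 kJ
Bonds formed (products):
  C–H: 4 × 403 = 1612
  C=C: 1 × 595 = 595
  H–H: 1 × 422 = 422
  Σ(formed) = 2629 kJ
ΔH = Σ(broken) − Σ(formed) = 2775 − 2629 = +146 kJ

ΔH ≈ +146 kJ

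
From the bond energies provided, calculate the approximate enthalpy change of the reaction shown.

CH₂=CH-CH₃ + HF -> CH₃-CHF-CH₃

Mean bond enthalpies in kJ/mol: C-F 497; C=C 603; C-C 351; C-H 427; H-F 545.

ΔH ≈ −127 kJ

Bonds broken (reactants):
  C-C: 1 × 351 = 351
  C-H: 6 × 427 = 2562
  C=C: 1 × 603 = 603
  H-F: 1 × 545 = 545
  Σ(broken) = 4061 kJ
Bonds formed (products):
  C-C: 2 × 351 = 702
  C-F: 1 × 497 = 497
  C-H: 7 × 427 = 2989
  Σ(formed) = 4188 kJ
ΔH = Σ(broken) − Σ(formed) = 4061 − 4188 = −127 kJ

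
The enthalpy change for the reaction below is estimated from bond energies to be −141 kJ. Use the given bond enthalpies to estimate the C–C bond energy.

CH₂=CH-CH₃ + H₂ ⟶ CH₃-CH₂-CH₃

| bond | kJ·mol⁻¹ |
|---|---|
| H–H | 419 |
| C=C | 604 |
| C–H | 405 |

D(C–C) ≈ 354 kJ/mol

Let D be the C–C bond energy.
Σ(broken) = 1×D + 6×405 + 1×604 + 1×419 = 3453 + D
Σ(formed) = 2×D + 8×405 = 3240 + 2D
ΔH = Σ(broken) − Σ(formed) = (3453 + D) − (3240 + 2D) = +213 − D
Setting this equal to −141 kJ gives D = 354 kJ/mol.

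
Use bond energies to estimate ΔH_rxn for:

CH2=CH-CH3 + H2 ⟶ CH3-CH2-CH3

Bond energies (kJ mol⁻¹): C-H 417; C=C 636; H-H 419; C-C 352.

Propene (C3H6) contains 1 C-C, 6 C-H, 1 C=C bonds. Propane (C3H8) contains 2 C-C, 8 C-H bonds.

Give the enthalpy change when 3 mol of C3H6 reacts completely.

ΔH = −393 kJ

Bonds broken (reactants):
  C-C: 1 × 352 = 352
  C-H: 6 × 417 = 2502
  C=C: 1 × 636 = 636
  H-H: 1 × 419 = 419
  Σ(broken) = 3909 kJ
Bonds formed (products):
  C-C: 2 × 352 = 704
  C-H: 8 × 417 = 3336
  Σ(formed) = 4040 kJ
ΔH = Σ(broken) − Σ(formed) = 3909 − 4040 = −131 kJ
For 3× the reaction as written: 3 × (−131) = −393 kJ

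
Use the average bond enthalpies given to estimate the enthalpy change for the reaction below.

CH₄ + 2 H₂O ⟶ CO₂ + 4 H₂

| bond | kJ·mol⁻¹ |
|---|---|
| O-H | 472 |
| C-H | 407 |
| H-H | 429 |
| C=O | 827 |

Bonds broken (reactants):
  C-H: 4 × 407 = 1628
  O-H: 4 × 472 = 1888
  Σ(broken) = 3516 kJ
Bonds formed (products):
  C=O: 2 × 827 = 1654
  H-H: 4 × 429 = 1716
  Σ(formed) = 3370 kJ
ΔH = Σ(broken) − Σ(formed) = 3516 − 3370 = +146 kJ

ΔH ≈ +146 kJ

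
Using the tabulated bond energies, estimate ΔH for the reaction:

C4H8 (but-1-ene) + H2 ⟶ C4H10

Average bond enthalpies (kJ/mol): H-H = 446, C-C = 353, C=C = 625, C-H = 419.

ΔH ≈ −120 kJ

Bonds broken (reactants):
  C-C: 2 × 353 = 706
  C-H: 8 × 419 = 3352
  C=C: 1 × 625 = 625
  H-H: 1 × 446 = 446
  Σ(broken) = 5129 kJ
Bonds formed (products):
  C-C: 3 × 353 = 1059
  C-H: 10 × 419 = 4190
  Σ(formed) = 5249 kJ
ΔH = Σ(broken) − Σ(formed) = 5129 − 5249 = −120 kJ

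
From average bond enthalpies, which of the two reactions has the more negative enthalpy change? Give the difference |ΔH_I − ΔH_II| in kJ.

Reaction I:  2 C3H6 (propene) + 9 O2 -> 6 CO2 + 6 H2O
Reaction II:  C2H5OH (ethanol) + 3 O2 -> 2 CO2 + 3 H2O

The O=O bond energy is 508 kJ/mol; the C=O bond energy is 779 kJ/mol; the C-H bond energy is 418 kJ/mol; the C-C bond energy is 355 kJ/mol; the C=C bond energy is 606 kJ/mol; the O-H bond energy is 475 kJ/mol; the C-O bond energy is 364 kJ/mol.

Reaction I:
  Bonds broken (reactants):
    C-C: 2 × 355 = 710
    C-H: 12 × 418 = 5016
    C=C: 2 × 606 = 1212
    O=O: 9 × 508 = 4572
    Σ(broken) = 11510 kJ
  Bonds formed (products):
    C=O: 12 × 779 = 9348
    O-H: 12 × 475 = 5700
    Σ(formed) = 15048 kJ
  ΔH_I = 11510 − 15048 = −3538 kJ
Reaction II:
  Bonds broken (reactants):
    C-C: 1 × 355 = 355
    C-H: 5 × 418 = 2090
    C-O: 1 × 364 = 364
    O-H: 1 × 475 = 475
    O=O: 3 × 508 = 1524
    Σ(broken) = 4808 kJ
  Bonds formed (products):
    C=O: 4 × 779 = 3116
    O-H: 6 × 475 = 2850
    Σ(formed) = 5966 kJ
  ΔH_II = 4808 − 5966 = −1158 kJ
ΔH_I − ΔH_II = −2380 kJ, so reaction I has the more negative ΔH; |ΔH_I − ΔH_II| = 2380 kJ.

Reaction I, by 2380 kJ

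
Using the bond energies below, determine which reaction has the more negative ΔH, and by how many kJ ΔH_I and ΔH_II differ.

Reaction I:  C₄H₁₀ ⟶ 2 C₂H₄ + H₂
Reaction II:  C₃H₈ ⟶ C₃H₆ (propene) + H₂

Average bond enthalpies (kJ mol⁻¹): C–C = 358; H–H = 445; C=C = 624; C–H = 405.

Reaction II, by 92 kJ

Reaction I:
  Bonds broken (reactants):
    C–C: 3 × 358 = 1074
    C–H: 10 × 405 = 4050
    Σ(broken) = 5124 kJ
  Bonds formed (products):
    C–H: 8 × 405 = 3240
    C=C: 2 × 624 = 1248
    H–H: 1 × 445 = 445
    Σ(formed) = 4933 kJ
  ΔH_I = 5124 − 4933 = +191 kJ
Reaction II:
  Bonds broken (reactants):
    C–C: 2 × 358 = 716
    C–H: 8 × 405 = 3240
    Σ(broken) = 3956 kJ
  Bonds formed (products):
    C–C: 1 × 358 = 358
    C–H: 6 × 405 = 2430
    C=C: 1 × 624 = 624
    H–H: 1 × 445 = 445
    Σ(formed) = 3857 kJ
  ΔH_II = 3956 − 3857 = +99 kJ
ΔH_I − ΔH_II = +92 kJ, so reaction II has the more negative ΔH; |ΔH_I − ΔH_II| = 92 kJ.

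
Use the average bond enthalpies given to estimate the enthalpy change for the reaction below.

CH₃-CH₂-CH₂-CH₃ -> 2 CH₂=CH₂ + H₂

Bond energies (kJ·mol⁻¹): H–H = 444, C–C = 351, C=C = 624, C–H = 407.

Bonds broken (reactants):
  C–C: 3 × 351 = 1053
  C–H: 10 × 407 = 4070
  Σ(broken) = 5123 kJ
Bonds formed (products):
  C–H: 8 × 407 = 3256
  C=C: 2 × 624 = 1248
  H–H: 1 × 444 = 444
  Σ(formed) = 4948 kJ
ΔH = Σ(broken) − Σ(formed) = 5123 − 4948 = +175 kJ

ΔH ≈ +175 kJ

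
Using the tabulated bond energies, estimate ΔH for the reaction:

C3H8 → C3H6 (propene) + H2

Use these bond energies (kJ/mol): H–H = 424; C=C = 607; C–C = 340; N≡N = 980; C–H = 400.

Bonds broken (reactants):
  C–C: 2 × 340 = 680
  C–H: 8 × 400 = 3200
  Σ(broken) = 3880 kJ
Bonds formed (products):
  C–C: 1 × 340 = 340
  C–H: 6 × 400 = 2400
  C=C: 1 × 607 = 607
  H–H: 1 × 424 = 424
  Σ(formed) = 3771 kJ
ΔH = Σ(broken) − Σ(formed) = 3880 − 3771 = +109 kJ

ΔH ≈ +109 kJ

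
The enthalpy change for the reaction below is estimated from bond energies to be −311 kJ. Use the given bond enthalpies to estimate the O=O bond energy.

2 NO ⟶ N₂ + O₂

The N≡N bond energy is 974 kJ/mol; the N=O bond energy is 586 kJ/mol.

D(O=O) ≈ 509 kJ/mol

Let D be the O=O bond energy.
Σ(broken) = 2×586 = 1172
Σ(formed) = 1×974 + 1×D = 974 + D
ΔH = Σ(broken) − Σ(formed) = (1172) − (974 + D) = +198 − D
Setting this equal to −311 kJ gives D = 509 kJ/mol.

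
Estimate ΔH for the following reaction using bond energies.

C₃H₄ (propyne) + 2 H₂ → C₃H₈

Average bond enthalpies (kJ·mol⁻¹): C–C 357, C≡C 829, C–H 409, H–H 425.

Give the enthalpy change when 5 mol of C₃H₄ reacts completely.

Bonds broken (reactants):
  C≡C: 1 × 829 = 829
  C–C: 1 × 357 = 357
  C–H: 4 × 409 = 1636
  H–H: 2 × 425 = 850
  Σ(broken) = 3672 kJ
Bonds formed (products):
  C–C: 2 × 357 = 714
  C–H: 8 × 409 = 3272
  Σ(formed) = 3986 kJ
ΔH = Σ(broken) − Σ(formed) = 3672 − 3986 = −314 kJ
For 5× the reaction as written: 5 × (−314) = −1570 kJ

ΔH = −1570 kJ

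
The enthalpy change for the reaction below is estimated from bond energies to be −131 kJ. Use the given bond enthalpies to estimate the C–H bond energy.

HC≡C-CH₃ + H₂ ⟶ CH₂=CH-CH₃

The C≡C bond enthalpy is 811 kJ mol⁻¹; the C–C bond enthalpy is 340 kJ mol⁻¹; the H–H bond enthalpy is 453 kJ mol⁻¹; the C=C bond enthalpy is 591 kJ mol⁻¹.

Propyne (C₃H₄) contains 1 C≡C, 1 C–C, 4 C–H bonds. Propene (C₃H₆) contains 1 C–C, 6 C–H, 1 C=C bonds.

D(C–H) ≈ 402 kJ/mol

Let D be the C–H bond energy.
Σ(broken) = 1×811 + 1×340 + 4×D + 1×453 = 1604 + 4D
Σ(formed) = 1×340 + 6×D + 1×591 = 931 + 6D
ΔH = Σ(broken) − Σ(formed) = (1604 + 4D) − (931 + 6D) = +673 − 2D
Setting this equal to −131 kJ gives 2D = 804, so D = 402 kJ/mol.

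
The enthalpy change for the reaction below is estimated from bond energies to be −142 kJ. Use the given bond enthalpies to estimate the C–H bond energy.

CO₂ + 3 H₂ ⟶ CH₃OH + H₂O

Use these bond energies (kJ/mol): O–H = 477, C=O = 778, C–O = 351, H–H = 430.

Let D be the C–H bond energy.
Σ(broken) = 2×778 + 3×430 = 2846
Σ(formed) = 3×D + 1×351 + 3×477 = 1782 + 3D
ΔH = Σ(broken) − Σ(formed) = (2846) − (1782 + 3D) = +1064 − 3D
Setting this equal to −142 kJ gives 3D = 1206, so D = 402 kJ/mol.

D(C–H) ≈ 402 kJ/mol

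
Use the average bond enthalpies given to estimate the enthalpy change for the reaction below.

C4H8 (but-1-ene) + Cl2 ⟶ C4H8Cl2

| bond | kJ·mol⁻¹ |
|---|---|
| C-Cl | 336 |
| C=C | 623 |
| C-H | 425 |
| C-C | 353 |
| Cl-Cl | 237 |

Bonds broken (reactants):
  C-C: 2 × 353 = 706
  C-H: 8 × 425 = 3400
  C=C: 1 × 623 = 623
  Cl-Cl: 1 × 237 = 237
  Σ(broken) = 4966 kJ
Bonds formed (products):
  C-C: 3 × 353 = 1059
  C-Cl: 2 × 336 = 672
  C-H: 8 × 425 = 3400
  Σ(formed) = 5131 kJ
ΔH = Σ(broken) − Σ(formed) = 4966 − 5131 = −165 kJ

ΔH ≈ −165 kJ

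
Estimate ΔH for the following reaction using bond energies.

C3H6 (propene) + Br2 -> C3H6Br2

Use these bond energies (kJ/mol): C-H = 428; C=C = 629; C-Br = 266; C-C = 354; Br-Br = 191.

ΔH ≈ −66 kJ

Bonds broken (reactants):
  Br-Br: 1 × 191 = 191
  C-C: 1 × 354 = 354
  C-H: 6 × 428 = 2568
  C=C: 1 × 629 = 629
  Σ(broken) = 3742 kJ
Bonds formed (products):
  C-Br: 2 × 266 = 532
  C-C: 2 × 354 = 708
  C-H: 6 × 428 = 2568
  Σ(formed) = 3808 kJ
ΔH = Σ(broken) − Σ(formed) = 3742 − 3808 = −66 kJ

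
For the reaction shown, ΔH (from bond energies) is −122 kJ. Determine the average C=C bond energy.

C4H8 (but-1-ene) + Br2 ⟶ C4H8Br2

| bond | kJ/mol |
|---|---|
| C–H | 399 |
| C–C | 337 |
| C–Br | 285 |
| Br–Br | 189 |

D(C=C) ≈ 596 kJ/mol

Let D be the C=C bond energy.
Σ(broken) = 1×189 + 2×337 + 8×399 + 1×D = 4055 + D
Σ(formed) = 2×285 + 3×337 + 8×399 = 4773
ΔH = Σ(broken) − Σ(formed) = (4055 + D) − (4773) = −718 + D
Setting this equal to −122 kJ gives D = 596 kJ/mol.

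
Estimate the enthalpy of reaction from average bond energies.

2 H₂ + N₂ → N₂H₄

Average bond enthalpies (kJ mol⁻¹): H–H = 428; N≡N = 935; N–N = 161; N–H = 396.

Bonds broken (reactants):
  H–H: 2 × 428 = 856
  N≡N: 1 × 935 = 935
  Σ(broken) = 1791 kJ
Bonds formed (products):
  N–H: 4 × 396 = 1584
  N–N: 1 × 161 = 161
  Σ(formed) = 1745 kJ
ΔH = Σ(broken) − Σ(formed) = 1791 − 1745 = +46 kJ

ΔH ≈ +46 kJ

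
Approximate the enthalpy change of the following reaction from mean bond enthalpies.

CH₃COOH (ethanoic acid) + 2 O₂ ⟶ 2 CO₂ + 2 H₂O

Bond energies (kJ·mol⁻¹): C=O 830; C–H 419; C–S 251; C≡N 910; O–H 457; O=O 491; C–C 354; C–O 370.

Bonds broken (reactants):
  C–C: 1 × 354 = 354
  C–H: 3 × 419 = 1257
  C–O: 1 × 370 = 370
  C=O: 1 × 830 = 830
  O–H: 1 × 457 = 457
  O=O: 2 × 491 = 982
  Σ(broken) = 4250 kJ
Bonds formed (products):
  C=O: 4 × 830 = 3320
  O–H: 4 × 457 = 1828
  Σ(formed) = 5148 kJ
ΔH = Σ(broken) − Σ(formed) = 4250 − 5148 = −898 kJ

ΔH ≈ −898 kJ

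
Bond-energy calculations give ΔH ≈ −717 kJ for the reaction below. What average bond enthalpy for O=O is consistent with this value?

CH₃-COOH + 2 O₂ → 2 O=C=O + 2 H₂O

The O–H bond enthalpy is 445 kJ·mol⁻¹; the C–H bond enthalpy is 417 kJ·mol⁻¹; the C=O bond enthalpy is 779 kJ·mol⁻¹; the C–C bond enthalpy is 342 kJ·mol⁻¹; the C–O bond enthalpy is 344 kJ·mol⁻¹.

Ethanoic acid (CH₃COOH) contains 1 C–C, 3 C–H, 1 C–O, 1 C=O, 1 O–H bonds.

D(O=O) ≈ 509 kJ/mol

Let D be the O=O bond energy.
Σ(broken) = 1×342 + 3×417 + 1×344 + 1×779 + 1×445 + 2×D = 3161 + 2D
Σ(formed) = 4×779 + 4×445 = 4896
ΔH = Σ(broken) − Σ(formed) = (3161 + 2D) − (4896) = −1735 + 2D
Setting this equal to −717 kJ gives 2D = 1018, so D = 509 kJ/mol.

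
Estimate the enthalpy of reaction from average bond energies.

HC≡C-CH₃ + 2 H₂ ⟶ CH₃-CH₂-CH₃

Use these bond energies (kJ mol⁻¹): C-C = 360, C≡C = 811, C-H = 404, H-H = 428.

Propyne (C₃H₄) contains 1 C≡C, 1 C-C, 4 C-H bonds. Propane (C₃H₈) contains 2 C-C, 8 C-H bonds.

Bonds broken (reactants):
  C≡C: 1 × 811 = 811
  C-C: 1 × 360 = 360
  C-H: 4 × 404 = 1616
  H-H: 2 × 428 = 856
  Σ(broken) = 3643 kJ
Bonds formed (products):
  C-C: 2 × 360 = 720
  C-H: 8 × 404 = 3232
  Σ(formed) = 3952 kJ
ΔH = Σ(broken) − Σ(formed) = 3643 − 3952 = −309 kJ

ΔH ≈ −309 kJ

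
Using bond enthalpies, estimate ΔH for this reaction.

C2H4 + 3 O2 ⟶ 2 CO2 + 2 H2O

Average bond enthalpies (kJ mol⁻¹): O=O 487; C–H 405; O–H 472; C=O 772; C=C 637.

Bonds broken (reactants):
  C–H: 4 × 405 = 1620
  C=C: 1 × 637 = 637
  O=O: 3 × 487 = 1461
  Σ(broken) = 3718 kJ
Bonds formed (products):
  C=O: 4 × 772 = 3088
  O–H: 4 × 472 = 1888
  Σ(formed) = 4976 kJ
ΔH = Σ(broken) − Σ(formed) = 3718 − 4976 = −1258 kJ

ΔH ≈ −1258 kJ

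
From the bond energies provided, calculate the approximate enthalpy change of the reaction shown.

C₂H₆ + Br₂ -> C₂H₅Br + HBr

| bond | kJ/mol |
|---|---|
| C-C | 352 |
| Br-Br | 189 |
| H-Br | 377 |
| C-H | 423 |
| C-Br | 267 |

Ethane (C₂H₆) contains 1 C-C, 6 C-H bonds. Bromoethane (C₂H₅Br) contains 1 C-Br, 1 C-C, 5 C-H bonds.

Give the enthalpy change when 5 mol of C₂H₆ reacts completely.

Bonds broken (reactants):
  Br-Br: 1 × 189 = 189
  C-C: 1 × 352 = 352
  C-H: 6 × 423 = 2538
  Σ(broken) = 3079 kJ
Bonds formed (products):
  C-Br: 1 × 267 = 267
  C-C: 1 × 352 = 352
  C-H: 5 × 423 = 2115
  H-Br: 1 × 377 = 377
  Σ(formed) = 3111 kJ
ΔH = Σ(broken) − Σ(formed) = 3079 − 3111 = −32 kJ
For 5× the reaction as written: 5 × (−32) = −160 kJ

ΔH = −160 kJ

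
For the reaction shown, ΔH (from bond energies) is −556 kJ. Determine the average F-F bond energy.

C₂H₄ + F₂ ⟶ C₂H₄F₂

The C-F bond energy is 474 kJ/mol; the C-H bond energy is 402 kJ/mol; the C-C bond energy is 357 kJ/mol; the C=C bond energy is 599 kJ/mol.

Let D be the F-F bond energy.
Σ(broken) = 4×402 + 1×599 + 1×D = 2207 + D
Σ(formed) = 1×357 + 2×474 + 4×402 = 2913
ΔH = Σ(broken) − Σ(formed) = (2207 + D) − (2913) = −706 + D
Setting this equal to −556 kJ gives D = 150 kJ/mol.

D(F-F) ≈ 150 kJ/mol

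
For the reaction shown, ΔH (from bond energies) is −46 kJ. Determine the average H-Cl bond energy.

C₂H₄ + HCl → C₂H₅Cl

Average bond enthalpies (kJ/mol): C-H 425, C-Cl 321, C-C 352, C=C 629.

D(H-Cl) ≈ 423 kJ/mol

Let D be the H-Cl bond energy.
Σ(broken) = 4×425 + 1×629 + 1×D = 2329 + D
Σ(formed) = 1×352 + 1×321 + 5×425 = 2798
ΔH = Σ(broken) − Σ(formed) = (2329 + D) − (2798) = −469 + D
Setting this equal to −46 kJ gives D = 423 kJ/mol.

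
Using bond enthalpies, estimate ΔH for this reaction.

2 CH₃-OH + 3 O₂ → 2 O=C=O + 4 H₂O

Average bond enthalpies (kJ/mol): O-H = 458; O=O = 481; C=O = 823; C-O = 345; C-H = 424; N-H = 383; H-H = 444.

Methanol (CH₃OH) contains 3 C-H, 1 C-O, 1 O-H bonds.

Bonds broken (reactants):
  C-H: 6 × 424 = 2544
  C-O: 2 × 345 = 690
  O-H: 2 × 458 = 916
  O=O: 3 × 481 = 1443
  Σ(broken) = 5593 kJ
Bonds formed (products):
  C=O: 4 × 823 = 3292
  O-H: 8 × 458 = 3664
  Σ(formed) = 6956 kJ
ΔH = Σ(broken) − Σ(formed) = 5593 − 6956 = −1363 kJ

ΔH ≈ −1363 kJ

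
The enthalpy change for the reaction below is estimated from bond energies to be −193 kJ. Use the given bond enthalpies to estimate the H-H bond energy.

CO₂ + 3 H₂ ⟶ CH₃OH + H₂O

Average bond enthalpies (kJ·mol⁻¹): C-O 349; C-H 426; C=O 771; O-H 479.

Let D be the H-H bond energy.
Σ(broken) = 2×771 + 3×D = 1542 + 3D
Σ(formed) = 3×426 + 1×349 + 3×479 = 3064
ΔH = Σ(broken) − Σ(formed) = (1542 + 3D) − (3064) = −1522 + 3D
Setting this equal to −193 kJ gives 3D = 1329, so D = 443 kJ/mol.

D(H-H) ≈ 443 kJ/mol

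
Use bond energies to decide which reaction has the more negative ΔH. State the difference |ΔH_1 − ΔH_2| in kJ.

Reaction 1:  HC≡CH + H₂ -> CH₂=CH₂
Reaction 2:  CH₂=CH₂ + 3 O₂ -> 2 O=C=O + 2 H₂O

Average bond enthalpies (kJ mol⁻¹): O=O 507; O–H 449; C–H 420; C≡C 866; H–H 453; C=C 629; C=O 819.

Reaction 1:
  Bonds broken (reactants):
    C≡C: 1 × 866 = 866
    C–H: 2 × 420 = 840
    H–H: 1 × 453 = 453
    Σ(broken) = 2159 kJ
  Bonds formed (products):
    C–H: 4 × 420 = 1680
    C=C: 1 × 629 = 629
    Σ(formed) = 2309 kJ
  ΔH_1 = 2159 − 2309 = −150 kJ
Reaction 2:
  Bonds broken (reactants):
    C–H: 4 × 420 = 1680
    C=C: 1 × 629 = 629
    O=O: 3 × 507 = 1521
    Σ(broken) = 3830 kJ
  Bonds formed (products):
    C=O: 4 × 819 = 3276
    O–H: 4 × 449 = 1796
    Σ(formed) = 5072 kJ
  ΔH_2 = 3830 − 5072 = −1242 kJ
ΔH_1 − ΔH_2 = +1092 kJ, so reaction 2 has the more negative ΔH; |ΔH_1 − ΔH_2| = 1092 kJ.

Reaction 2, by 1092 kJ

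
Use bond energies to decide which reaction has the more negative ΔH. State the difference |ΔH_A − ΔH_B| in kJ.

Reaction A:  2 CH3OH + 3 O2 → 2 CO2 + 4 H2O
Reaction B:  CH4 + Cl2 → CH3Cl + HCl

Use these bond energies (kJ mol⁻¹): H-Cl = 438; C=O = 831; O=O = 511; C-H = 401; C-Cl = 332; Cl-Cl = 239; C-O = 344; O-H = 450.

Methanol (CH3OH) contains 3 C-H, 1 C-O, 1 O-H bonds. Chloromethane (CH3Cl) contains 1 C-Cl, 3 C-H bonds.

Reaction A, by 1267 kJ

Reaction A:
  Bonds broken (reactants):
    C-H: 6 × 401 = 2406
    C-O: 2 × 344 = 688
    O-H: 2 × 450 = 900
    O=O: 3 × 511 = 1533
    Σ(broken) = 5527 kJ
  Bonds formed (products):
    C=O: 4 × 831 = 3324
    O-H: 8 × 450 = 3600
    Σ(formed) = 6924 kJ
  ΔH_A = 5527 − 6924 = −1397 kJ
Reaction B:
  Bonds broken (reactants):
    C-H: 4 × 401 = 1604
    Cl-Cl: 1 × 239 = 239
    Σ(broken) = 1843 kJ
  Bonds formed (products):
    C-Cl: 1 × 332 = 332
    C-H: 3 × 401 = 1203
    H-Cl: 1 × 438 = 438
    Σ(formed) = 1973 kJ
  ΔH_B = 1843 − 1973 = −130 kJ
ΔH_A − ΔH_B = −1267 kJ, so reaction A has the more negative ΔH; |ΔH_A − ΔH_B| = 1267 kJ.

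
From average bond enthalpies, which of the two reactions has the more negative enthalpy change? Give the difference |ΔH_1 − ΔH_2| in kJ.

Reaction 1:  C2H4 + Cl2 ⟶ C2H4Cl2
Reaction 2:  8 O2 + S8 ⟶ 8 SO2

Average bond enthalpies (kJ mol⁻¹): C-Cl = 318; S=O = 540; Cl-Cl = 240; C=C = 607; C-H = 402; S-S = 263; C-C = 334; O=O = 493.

Reaction 2, by 2469 kJ

Reaction 1:
  Bonds broken (reactants):
    C-H: 4 × 402 = 1608
    C=C: 1 × 607 = 607
    Cl-Cl: 1 × 240 = 240
    Σ(broken) = 2455 kJ
  Bonds formed (products):
    C-C: 1 × 334 = 334
    C-Cl: 2 × 318 = 636
    C-H: 4 × 402 = 1608
    Σ(formed) = 2578 kJ
  ΔH_1 = 2455 − 2578 = −123 kJ
Reaction 2:
  Bonds broken (reactants):
    O=O: 8 × 493 = 3944
    S-S: 8 × 263 = 2104
    Σ(broken) = 6048 kJ
  Bonds formed (products):
    S=O: 16 × 540 = 8640
    Σ(formed) = 8640 kJ
  ΔH_2 = 6048 − 8640 = −2592 kJ
ΔH_1 − ΔH_2 = +2469 kJ, so reaction 2 has the more negative ΔH; |ΔH_1 − ΔH_2| = 2469 kJ.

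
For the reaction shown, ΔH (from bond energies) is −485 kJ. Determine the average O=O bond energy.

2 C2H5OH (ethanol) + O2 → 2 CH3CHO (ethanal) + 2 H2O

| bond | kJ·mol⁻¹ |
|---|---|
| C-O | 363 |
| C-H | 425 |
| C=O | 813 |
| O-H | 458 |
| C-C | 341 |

Let D be the O=O bond energy.
Σ(broken) = 2×341 + 10×425 + 2×363 + 2×458 + 1×D = 6574 + D
Σ(formed) = 2×341 + 8×425 + 2×813 + 4×458 = 7540
ΔH = Σ(broken) − Σ(formed) = (6574 + D) − (7540) = −966 + D
Setting this equal to −485 kJ gives D = 481 kJ/mol.

D(O=O) ≈ 481 kJ/mol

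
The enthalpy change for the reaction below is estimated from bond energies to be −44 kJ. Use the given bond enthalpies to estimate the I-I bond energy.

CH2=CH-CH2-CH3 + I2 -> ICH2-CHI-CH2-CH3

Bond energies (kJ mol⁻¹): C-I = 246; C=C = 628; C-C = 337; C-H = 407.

Let D be the I-I bond energy.
Σ(broken) = 2×337 + 8×407 + 1×628 + 1×D = 4558 + D
Σ(formed) = 3×337 + 8×407 + 2×246 = 4759
ΔH = Σ(broken) − Σ(formed) = (4558 + D) − (4759) = −201 + D
Setting this equal to −44 kJ gives D = 157 kJ/mol.

D(I-I) ≈ 157 kJ/mol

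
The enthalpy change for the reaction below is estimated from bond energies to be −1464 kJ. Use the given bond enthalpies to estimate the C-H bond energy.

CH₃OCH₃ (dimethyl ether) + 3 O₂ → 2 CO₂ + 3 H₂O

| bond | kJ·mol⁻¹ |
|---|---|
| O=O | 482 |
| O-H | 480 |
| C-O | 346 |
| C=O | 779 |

D(C-H) ≈ 399 kJ/mol

Let D be the C-H bond energy.
Σ(broken) = 6×D + 2×346 + 3×482 = 2138 + 6D
Σ(formed) = 4×779 + 6×480 = 5996
ΔH = Σ(broken) − Σ(formed) = (2138 + 6D) − (5996) = −3858 + 6D
Setting this equal to −1464 kJ gives 6D = 2394, so D = 399 kJ/mol.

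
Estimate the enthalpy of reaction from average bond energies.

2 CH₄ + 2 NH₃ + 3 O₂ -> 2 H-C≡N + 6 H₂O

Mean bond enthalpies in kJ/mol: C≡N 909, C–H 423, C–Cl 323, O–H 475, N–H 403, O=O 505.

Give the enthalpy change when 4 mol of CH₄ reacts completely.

ΔH = −2094 kJ

Bonds broken (reactants):
  C–H: 8 × 423 = 3384
  N–H: 6 × 403 = 2418
  O=O: 3 × 505 = 1515
  Σ(broken) = 7317 kJ
Bonds formed (products):
  C≡N: 2 × 909 = 1818
  C–H: 2 × 423 = 846
  O–H: 12 × 475 = 5700
  Σ(formed) = 8364 kJ
ΔH = Σ(broken) − Σ(formed) = 7317 − 8364 = −1047 kJ
For 2× the reaction as written: 2 × (−1047) = −2094 kJ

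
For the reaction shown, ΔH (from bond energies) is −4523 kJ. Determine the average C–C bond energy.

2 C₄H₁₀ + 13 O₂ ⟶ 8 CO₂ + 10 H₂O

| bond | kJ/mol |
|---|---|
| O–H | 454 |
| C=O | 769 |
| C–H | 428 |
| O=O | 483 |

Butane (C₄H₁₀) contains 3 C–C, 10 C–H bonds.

Let D be the C–C bond energy.
Σ(broken) = 6×D + 20×428 + 13×483 = 14839 + 6D
Σ(formed) = 16×769 + 20×454 = 21384
ΔH = Σ(broken) − Σ(formed) = (14839 + 6D) − (21384) = −6545 + 6D
Setting this equal to −4523 kJ gives 6D = 2022, so D = 337 kJ/mol.

D(C–C) ≈ 337 kJ/mol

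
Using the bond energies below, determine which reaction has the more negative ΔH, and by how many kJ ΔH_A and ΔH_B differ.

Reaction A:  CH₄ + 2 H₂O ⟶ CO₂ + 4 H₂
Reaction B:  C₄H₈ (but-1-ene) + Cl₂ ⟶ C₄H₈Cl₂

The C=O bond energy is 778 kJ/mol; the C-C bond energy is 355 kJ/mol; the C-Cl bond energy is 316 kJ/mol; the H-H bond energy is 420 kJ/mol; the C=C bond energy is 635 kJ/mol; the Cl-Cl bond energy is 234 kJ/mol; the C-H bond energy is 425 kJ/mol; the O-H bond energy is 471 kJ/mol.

Reaction A:
  Bonds broken (reactants):
    C-H: 4 × 425 = 1700
    O-H: 4 × 471 = 1884
    Σ(broken) = 3584 kJ
  Bonds formed (products):
    C=O: 2 × 778 = 1556
    H-H: 4 × 420 = 1680
    Σ(formed) = 3236 kJ
  ΔH_A = 3584 − 3236 = +348 kJ
Reaction B:
  Bonds broken (reactants):
    C-C: 2 × 355 = 710
    C-H: 8 × 425 = 3400
    C=C: 1 × 635 = 635
    Cl-Cl: 1 × 234 = 234
    Σ(broken) = 4979 kJ
  Bonds formed (products):
    C-C: 3 × 355 = 1065
    C-Cl: 2 × 316 = 632
    C-H: 8 × 425 = 3400
    Σ(formed) = 5097 kJ
  ΔH_B = 4979 − 5097 = −118 kJ
ΔH_A − ΔH_B = +466 kJ, so reaction B has the more negative ΔH; |ΔH_A − ΔH_B| = 466 kJ.

Reaction B, by 466 kJ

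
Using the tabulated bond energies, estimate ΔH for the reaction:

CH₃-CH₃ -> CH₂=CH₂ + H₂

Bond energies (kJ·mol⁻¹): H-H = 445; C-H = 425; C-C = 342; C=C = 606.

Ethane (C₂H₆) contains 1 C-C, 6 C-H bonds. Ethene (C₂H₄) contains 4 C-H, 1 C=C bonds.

ΔH ≈ +141 kJ

Bonds broken (reactants):
  C-C: 1 × 342 = 342
  C-H: 6 × 425 = 2550
  Σ(broken) = 2892 kJ
Bonds formed (products):
  C-H: 4 × 425 = 1700
  C=C: 1 × 606 = 606
  H-H: 1 × 445 = 445
  Σ(formed) = 2751 kJ
ΔH = Σ(broken) − Σ(formed) = 2892 − 2751 = +141 kJ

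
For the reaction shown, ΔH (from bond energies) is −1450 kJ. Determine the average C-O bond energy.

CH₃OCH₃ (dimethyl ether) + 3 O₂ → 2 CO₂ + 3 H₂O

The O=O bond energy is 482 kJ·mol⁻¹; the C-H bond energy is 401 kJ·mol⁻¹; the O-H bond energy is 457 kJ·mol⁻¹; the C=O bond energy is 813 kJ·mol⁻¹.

Let D be the C-O bond energy.
Σ(broken) = 6×401 + 2×D + 3×482 = 3852 + 2D
Σ(formed) = 4×813 + 6×457 = 5994
ΔH = Σ(broken) − Σ(formed) = (3852 + 2D) − (5994) = −2142 + 2D
Setting this equal to −1450 kJ gives 2D = 692, so D = 346 kJ/mol.

D(C-O) ≈ 346 kJ/mol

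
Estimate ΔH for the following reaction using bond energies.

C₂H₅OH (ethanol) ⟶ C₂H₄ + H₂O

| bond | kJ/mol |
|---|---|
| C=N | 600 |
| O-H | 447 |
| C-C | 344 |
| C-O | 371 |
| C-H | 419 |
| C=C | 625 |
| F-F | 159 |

Bonds broken (reactants):
  C-C: 1 × 344 = 344
  C-H: 5 × 419 = 2095
  C-O: 1 × 371 = 371
  O-H: 1 × 447 = 447
  Σ(broken) = 3257 kJ
Bonds formed (products):
  C-H: 4 × 419 = 1676
  C=C: 1 × 625 = 625
  O-H: 2 × 447 = 894
  Σ(formed) = 3195 kJ
ΔH = Σ(broken) − Σ(formed) = 3257 − 3195 = +62 kJ

ΔH ≈ +62 kJ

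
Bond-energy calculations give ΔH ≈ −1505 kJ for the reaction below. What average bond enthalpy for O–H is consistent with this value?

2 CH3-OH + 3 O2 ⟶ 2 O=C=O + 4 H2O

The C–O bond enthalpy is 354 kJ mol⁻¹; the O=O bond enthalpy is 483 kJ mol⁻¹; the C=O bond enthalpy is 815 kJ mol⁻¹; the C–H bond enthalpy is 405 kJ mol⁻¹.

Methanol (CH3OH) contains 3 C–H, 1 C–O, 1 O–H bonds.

Let D be the O–H bond energy.
Σ(broken) = 6×405 + 2×354 + 2×D + 3×483 = 4587 + 2D
Σ(formed) = 4×815 + 8×D = 3260 + 8D
ΔH = Σ(broken) − Σ(formed) = (4587 + 2D) − (3260 + 8D) = +1327 − 6D
Setting this equal to −1505 kJ gives 6D = 2832, so D = 472 kJ/mol.

D(O–H) ≈ 472 kJ/mol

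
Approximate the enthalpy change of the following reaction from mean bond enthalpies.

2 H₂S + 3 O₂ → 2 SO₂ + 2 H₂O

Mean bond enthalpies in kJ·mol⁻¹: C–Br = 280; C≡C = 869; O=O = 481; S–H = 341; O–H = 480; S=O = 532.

ΔH ≈ −1241 kJ

Bonds broken (reactants):
  O=O: 3 × 481 = 1443
  S–H: 4 × 341 = 1364
  Σ(broken) = 2807 kJ
Bonds formed (products):
  O–H: 4 × 480 = 1920
  S=O: 4 × 532 = 2128
  Σ(formed) = 4048 kJ
ΔH = Σ(broken) − Σ(formed) = 2807 − 4048 = −1241 kJ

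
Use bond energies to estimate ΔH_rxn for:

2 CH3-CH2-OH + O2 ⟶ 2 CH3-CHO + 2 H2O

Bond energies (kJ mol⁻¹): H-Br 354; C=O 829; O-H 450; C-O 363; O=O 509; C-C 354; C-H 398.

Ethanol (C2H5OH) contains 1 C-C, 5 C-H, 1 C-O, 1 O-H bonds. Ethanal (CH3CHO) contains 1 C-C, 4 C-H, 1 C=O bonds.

Bonds broken (reactants):
  C-C: 2 × 354 = 708
  C-H: 10 × 398 = 3980
  C-O: 2 × 363 = 726
  O-H: 2 × 450 = 900
  O=O: 1 × 509 = 509
  Σ(broken) = 6823 kJ
Bonds formed (products):
  C-C: 2 × 354 = 708
  C-H: 8 × 398 = 3184
  C=O: 2 × 829 = 1658
  O-H: 4 × 450 = 1800
  Σ(formed) = 7350 kJ
ΔH = Σ(broken) − Σ(formed) = 6823 − 7350 = −527 kJ

ΔH ≈ −527 kJ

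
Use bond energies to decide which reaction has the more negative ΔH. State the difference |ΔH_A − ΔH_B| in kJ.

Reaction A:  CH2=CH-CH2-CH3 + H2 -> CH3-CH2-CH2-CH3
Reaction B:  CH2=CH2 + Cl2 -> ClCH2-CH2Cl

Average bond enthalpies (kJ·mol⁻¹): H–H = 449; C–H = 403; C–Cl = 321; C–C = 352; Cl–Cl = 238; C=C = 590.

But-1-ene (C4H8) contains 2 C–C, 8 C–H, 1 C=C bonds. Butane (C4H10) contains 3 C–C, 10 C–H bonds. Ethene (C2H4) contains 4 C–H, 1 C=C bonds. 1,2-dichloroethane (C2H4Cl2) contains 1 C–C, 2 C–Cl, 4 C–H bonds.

Reaction B, by 47 kJ

Reaction A:
  Bonds broken (reactants):
    C–C: 2 × 352 = 704
    C–H: 8 × 403 = 3224
    C=C: 1 × 590 = 590
    H–H: 1 × 449 = 449
    Σ(broken) = 4967 kJ
  Bonds formed (products):
    C–C: 3 × 352 = 1056
    C–H: 10 × 403 = 4030
    Σ(formed) = 5086 kJ
  ΔH_A = 4967 − 5086 = −119 kJ
Reaction B:
  Bonds broken (reactants):
    C–H: 4 × 403 = 1612
    C=C: 1 × 590 = 590
    Cl–Cl: 1 × 238 = 238
    Σ(broken) = 2440 kJ
  Bonds formed (products):
    C–C: 1 × 352 = 352
    C–Cl: 2 × 321 = 642
    C–H: 4 × 403 = 1612
    Σ(formed) = 2606 kJ
  ΔH_B = 2440 − 2606 = −166 kJ
ΔH_A − ΔH_B = +47 kJ, so reaction B has the more negative ΔH; |ΔH_A − ΔH_B| = 47 kJ.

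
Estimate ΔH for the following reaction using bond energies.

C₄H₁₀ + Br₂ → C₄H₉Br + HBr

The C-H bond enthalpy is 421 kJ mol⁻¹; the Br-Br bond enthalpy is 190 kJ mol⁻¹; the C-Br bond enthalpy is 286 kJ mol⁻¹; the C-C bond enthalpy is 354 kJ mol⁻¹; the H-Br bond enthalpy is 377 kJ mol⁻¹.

ΔH ≈ −52 kJ

Bonds broken (reactants):
  Br-Br: 1 × 190 = 190
  C-C: 3 × 354 = 1062
  C-H: 10 × 421 = 4210
  Σ(broken) = 5462 kJ
Bonds formed (products):
  C-Br: 1 × 286 = 286
  C-C: 3 × 354 = 1062
  C-H: 9 × 421 = 3789
  H-Br: 1 × 377 = 377
  Σ(formed) = 5514 kJ
ΔH = Σ(broken) − Σ(formed) = 5462 − 5514 = −52 kJ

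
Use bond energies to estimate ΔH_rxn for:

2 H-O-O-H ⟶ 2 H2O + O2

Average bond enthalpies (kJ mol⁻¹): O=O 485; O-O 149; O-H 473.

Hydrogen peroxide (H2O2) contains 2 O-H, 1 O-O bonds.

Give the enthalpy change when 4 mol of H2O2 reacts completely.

Bonds broken (reactants):
  O-H: 4 × 473 = 1892
  O-O: 2 × 149 = 298
  Σ(broken) = 2190 kJ
Bonds formed (products):
  O-H: 4 × 473 = 1892
  O=O: 1 × 485 = 485
  Σ(formed) = 2377 kJ
ΔH = Σ(broken) − Σ(formed) = 2190 − 2377 = −187 kJ
For 2× the reaction as written: 2 × (−187) = −374 kJ

ΔH = −374 kJ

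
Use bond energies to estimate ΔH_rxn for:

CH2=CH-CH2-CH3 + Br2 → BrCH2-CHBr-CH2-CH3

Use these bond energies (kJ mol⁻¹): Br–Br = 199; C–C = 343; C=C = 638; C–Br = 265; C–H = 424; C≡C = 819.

Bonds broken (reactants):
  Br–Br: 1 × 199 = 199
  C–C: 2 × 343 = 686
  C–H: 8 × 424 = 3392
  C=C: 1 × 638 = 638
  Σ(broken) = 4915 kJ
Bonds formed (products):
  C–Br: 2 × 265 = 530
  C–C: 3 × 343 = 1029
  C–H: 8 × 424 = 3392
  Σ(formed) = 4951 kJ
ΔH = Σ(broken) − Σ(formed) = 4915 − 4951 = −36 kJ

ΔH ≈ −36 kJ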